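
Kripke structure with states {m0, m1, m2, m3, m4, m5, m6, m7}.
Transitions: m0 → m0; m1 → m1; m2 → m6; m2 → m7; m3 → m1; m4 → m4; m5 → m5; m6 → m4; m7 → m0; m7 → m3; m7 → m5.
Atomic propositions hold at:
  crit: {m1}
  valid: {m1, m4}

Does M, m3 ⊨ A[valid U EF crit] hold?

Yes

EF crit: least fixpoint, start Z0 = {m1}, add states with some successor in Z. Z1 = {m1, m3}; Z2 = {m1, m3, m7}; Z3 = {m1, m2, m3, m7}; fixed.
Sat(EF crit) = {m1, m2, m3, m7}
A[valid U EF crit]: least fixpoint, start Z0 = Sat(EF crit) = {m1, m2, m3, m7}, add states in Sat(valid) with every successor in Z. Already a fixed point.
Sat(A[valid U EF crit]) = {m1, m2, m3, m7}
m3 ∈ Sat(A[valid U EF crit]) = {m1, m2, m3, m7}, so the formula holds at m3.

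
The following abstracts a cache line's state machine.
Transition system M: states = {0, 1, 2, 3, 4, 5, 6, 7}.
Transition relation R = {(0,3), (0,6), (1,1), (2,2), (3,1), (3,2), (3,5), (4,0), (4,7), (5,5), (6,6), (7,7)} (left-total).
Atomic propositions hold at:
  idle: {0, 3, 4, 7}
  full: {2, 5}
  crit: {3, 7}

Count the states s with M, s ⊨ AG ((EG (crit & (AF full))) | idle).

AF full: least fixpoint, start Z0 = {2, 5}, add states with every successor in Z. Already a fixed point.
Sat(AF full) = {2, 5}
Sat(crit & (AF full)) = ∅
EG (crit & (AF full)): greatest fixpoint, start Z0 = ∅, keep only states in Sat with some successor in Z. Already a fixed point.
Sat(EG (crit & (AF full))) = ∅
Sat((EG (crit & (AF full))) | idle) = {0, 3, 4, 7}
AG ((EG (crit & (AF full))) | idle): greatest fixpoint, start Z0 = {0, 3, 4, 7}, keep only states in Sat with every successor in Z. Z1 = {4, 7}; Z2 = {7}; fixed.
Sat(AG ((EG (crit & (AF full))) | idle)) = {7}
|Sat(AG ((EG (crit & (AF full))) | idle))| = |{7}| = 1.

1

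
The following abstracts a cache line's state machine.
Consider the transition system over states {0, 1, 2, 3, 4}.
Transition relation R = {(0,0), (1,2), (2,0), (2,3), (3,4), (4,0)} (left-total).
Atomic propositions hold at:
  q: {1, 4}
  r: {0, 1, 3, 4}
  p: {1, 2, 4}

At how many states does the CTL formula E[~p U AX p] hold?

Sat(~p) = {0, 3}
Sat(AX p) = {s : every successor in {1, 2, 4}} = {1, 3}
E[~p U AX p]: least fixpoint, start Z0 = Sat(AX p) = {1, 3}, add states in Sat(~p) with some successor in Z. Already a fixed point.
Sat(E[~p U AX p]) = {1, 3}
|Sat(E[~p U AX p])| = |{1, 3}| = 2.

2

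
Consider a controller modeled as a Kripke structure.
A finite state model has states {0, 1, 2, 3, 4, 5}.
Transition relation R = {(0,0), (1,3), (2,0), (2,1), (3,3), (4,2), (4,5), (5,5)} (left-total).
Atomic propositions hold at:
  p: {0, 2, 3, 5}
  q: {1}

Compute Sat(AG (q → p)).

Sat(q → p) = {0, 2, 3, 4, 5}
AG (q → p): greatest fixpoint, start Z0 = {0, 2, 3, 4, 5}, keep only states in Sat with every successor in Z. Z1 = {0, 3, 4, 5}; Z2 = {0, 3, 5}; fixed.
Sat(AG (q → p)) = {0, 3, 5}

{0, 3, 5}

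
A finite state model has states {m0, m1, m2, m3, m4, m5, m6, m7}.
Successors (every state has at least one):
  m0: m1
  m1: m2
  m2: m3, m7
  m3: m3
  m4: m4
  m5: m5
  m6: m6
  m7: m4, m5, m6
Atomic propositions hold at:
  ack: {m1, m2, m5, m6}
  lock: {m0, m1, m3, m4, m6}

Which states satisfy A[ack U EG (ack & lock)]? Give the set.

{m6}

Sat(ack & lock) = {m1, m6}
EG (ack & lock): greatest fixpoint, start Z0 = {m1, m6}, keep only states in Sat with some successor in Z. Z1 = {m6}; fixed.
Sat(EG (ack & lock)) = {m6}
A[ack U EG (ack & lock)]: least fixpoint, start Z0 = Sat(EG (ack & lock)) = {m6}, add states in Sat(ack) with every successor in Z. Already a fixed point.
Sat(A[ack U EG (ack & lock)]) = {m6}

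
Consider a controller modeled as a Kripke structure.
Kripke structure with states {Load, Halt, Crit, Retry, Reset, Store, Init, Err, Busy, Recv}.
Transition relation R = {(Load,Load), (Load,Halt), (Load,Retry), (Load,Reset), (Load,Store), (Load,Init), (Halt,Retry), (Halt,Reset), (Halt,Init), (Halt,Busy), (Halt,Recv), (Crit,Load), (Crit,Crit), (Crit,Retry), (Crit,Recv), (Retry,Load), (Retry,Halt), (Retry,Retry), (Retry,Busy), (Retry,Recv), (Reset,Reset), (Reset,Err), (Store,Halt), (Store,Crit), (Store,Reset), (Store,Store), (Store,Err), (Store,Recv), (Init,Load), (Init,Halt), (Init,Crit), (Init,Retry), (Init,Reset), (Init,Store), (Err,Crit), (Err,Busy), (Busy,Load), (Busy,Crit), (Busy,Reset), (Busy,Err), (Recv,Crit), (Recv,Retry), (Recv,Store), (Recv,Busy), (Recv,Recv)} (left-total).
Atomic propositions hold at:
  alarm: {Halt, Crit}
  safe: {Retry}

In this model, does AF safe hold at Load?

AF safe: least fixpoint, start Z0 = {Retry}, add states with every successor in Z. Already a fixed point.
Sat(AF safe) = {Retry}
Load ∉ Sat(AF safe) = {Retry}, so the formula does not hold at Load.

No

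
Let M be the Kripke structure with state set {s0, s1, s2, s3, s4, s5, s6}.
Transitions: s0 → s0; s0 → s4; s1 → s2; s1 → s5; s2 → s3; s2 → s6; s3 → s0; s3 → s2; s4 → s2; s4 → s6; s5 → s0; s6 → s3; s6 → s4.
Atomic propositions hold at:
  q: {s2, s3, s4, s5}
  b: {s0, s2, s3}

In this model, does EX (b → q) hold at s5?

No

Sat(b → q) = {s1, s2, s3, s4, s5, s6}
Sat(EX (b → q)) = {s : some successor in {s1, s2, s3, s4, s5, s6}} = {s0, s1, s2, s3, s4, s6}
s5 ∉ Sat(EX (b → q)) = {s0, s1, s2, s3, s4, s6}, so the formula does not hold at s5.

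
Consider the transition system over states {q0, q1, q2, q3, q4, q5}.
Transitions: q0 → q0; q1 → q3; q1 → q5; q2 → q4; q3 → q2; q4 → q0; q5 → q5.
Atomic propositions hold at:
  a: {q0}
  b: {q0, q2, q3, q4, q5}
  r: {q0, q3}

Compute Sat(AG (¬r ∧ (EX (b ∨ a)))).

{q5}

Sat(¬r) = {q1, q2, q4, q5}
Sat(b ∨ a) = {q0, q2, q3, q4, q5}
Sat(EX (b ∨ a)) = {s : some successor in {q0, q2, q3, q4, q5}} = {q0, q1, q2, q3, q4, q5}
Sat(¬r ∧ (EX (b ∨ a))) = {q1, q2, q4, q5}
AG (¬r ∧ (EX (b ∨ a))): greatest fixpoint, start Z0 = {q1, q2, q4, q5}, keep only states in Sat with every successor in Z. Z1 = {q2, q5}; Z2 = {q5}; fixed.
Sat(AG (¬r ∧ (EX (b ∨ a)))) = {q5}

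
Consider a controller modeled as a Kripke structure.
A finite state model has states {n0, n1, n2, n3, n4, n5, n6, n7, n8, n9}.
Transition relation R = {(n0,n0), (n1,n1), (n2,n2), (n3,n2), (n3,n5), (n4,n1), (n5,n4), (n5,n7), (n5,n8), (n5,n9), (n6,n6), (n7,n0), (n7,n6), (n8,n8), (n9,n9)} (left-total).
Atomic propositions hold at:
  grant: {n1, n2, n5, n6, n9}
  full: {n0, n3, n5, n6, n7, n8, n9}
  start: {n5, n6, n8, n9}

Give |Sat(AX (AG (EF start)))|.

3

EF start: least fixpoint, start Z0 = {n5, n6, n8, n9}, add states with some successor in Z. Z1 = {n3, n5, n6, n7, n8, n9}; fixed.
Sat(EF start) = {n3, n5, n6, n7, n8, n9}
AG (EF start): greatest fixpoint, start Z0 = {n3, n5, n6, n7, n8, n9}, keep only states in Sat with every successor in Z. Z1 = {n6, n8, n9}; fixed.
Sat(AG (EF start)) = {n6, n8, n9}
Sat(AX (AG (EF start))) = {s : every successor in {n6, n8, n9}} = {n6, n8, n9}
|Sat(AX (AG (EF start)))| = |{n6, n8, n9}| = 3.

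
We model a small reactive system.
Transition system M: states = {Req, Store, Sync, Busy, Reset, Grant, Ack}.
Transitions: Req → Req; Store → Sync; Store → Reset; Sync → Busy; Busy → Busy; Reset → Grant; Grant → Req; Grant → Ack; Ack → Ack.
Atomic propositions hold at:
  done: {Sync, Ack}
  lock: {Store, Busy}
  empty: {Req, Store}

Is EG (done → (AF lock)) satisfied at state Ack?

No

AF lock: least fixpoint, start Z0 = {Store, Busy}, add states with every successor in Z. Z1 = {Store, Sync, Busy}; fixed.
Sat(AF lock) = {Store, Sync, Busy}
Sat(done → (AF lock)) = {Req, Store, Sync, Busy, Reset, Grant}
EG (done → (AF lock)): greatest fixpoint, start Z0 = {Req, Store, Sync, Busy, Reset, Grant}, keep only states in Sat with some successor in Z. Already a fixed point.
Sat(EG (done → (AF lock))) = {Req, Store, Sync, Busy, Reset, Grant}
Ack ∉ Sat(EG (done → (AF lock))) = {Req, Store, Sync, Busy, Reset, Grant}, so the formula does not hold at Ack.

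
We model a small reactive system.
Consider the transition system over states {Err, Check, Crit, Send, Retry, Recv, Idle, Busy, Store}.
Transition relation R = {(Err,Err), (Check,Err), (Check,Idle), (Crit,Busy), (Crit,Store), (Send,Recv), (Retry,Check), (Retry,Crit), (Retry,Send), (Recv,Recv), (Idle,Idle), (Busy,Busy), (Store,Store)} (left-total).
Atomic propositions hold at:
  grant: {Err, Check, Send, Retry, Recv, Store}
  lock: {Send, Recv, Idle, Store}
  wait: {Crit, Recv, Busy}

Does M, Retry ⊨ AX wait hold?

Sat(AX wait) = {s : every successor in {Crit, Recv, Busy}} = {Send, Recv, Busy}
Retry ∉ Sat(AX wait) = {Send, Recv, Busy}, so the formula does not hold at Retry.

No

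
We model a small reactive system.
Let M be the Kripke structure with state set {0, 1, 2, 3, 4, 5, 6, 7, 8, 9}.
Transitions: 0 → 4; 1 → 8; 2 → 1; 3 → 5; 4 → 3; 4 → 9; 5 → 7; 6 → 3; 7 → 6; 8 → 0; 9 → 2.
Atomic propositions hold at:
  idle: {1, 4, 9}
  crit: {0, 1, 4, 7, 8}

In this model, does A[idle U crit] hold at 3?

No

A[idle U crit]: least fixpoint, start Z0 = Sat(crit) = {0, 1, 4, 7, 8}, add states in Sat(idle) with every successor in Z. Already a fixed point.
Sat(A[idle U crit]) = {0, 1, 4, 7, 8}
3 ∉ Sat(A[idle U crit]) = {0, 1, 4, 7, 8}, so the formula does not hold at 3.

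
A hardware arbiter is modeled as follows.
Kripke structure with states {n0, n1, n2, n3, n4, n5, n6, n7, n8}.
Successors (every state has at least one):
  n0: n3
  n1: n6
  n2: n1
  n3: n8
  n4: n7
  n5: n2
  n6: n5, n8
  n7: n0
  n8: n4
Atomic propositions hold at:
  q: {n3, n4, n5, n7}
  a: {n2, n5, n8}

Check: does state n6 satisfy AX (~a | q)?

Sat(~a) = {n0, n1, n3, n4, n6, n7}
Sat(~a | q) = {n0, n1, n3, n4, n5, n6, n7}
Sat(AX (~a | q)) = {s : every successor in {n0, n1, n3, n4, n5, n6, n7}} = {n0, n1, n2, n4, n7, n8}
n6 ∉ Sat(AX (~a | q)) = {n0, n1, n2, n4, n7, n8}, so the formula does not hold at n6.

No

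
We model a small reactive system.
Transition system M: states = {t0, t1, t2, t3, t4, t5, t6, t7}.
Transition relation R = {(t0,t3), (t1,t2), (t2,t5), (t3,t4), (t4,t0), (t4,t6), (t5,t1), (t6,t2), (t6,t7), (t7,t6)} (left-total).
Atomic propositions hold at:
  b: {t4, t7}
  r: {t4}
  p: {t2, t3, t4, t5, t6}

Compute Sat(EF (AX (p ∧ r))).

{t0, t3, t4}

Sat(p ∧ r) = {t4}
Sat(AX (p ∧ r)) = {s : every successor in {t4}} = {t3}
EF (AX (p ∧ r)): least fixpoint, start Z0 = {t3}, add states with some successor in Z. Z1 = {t0, t3}; Z2 = {t0, t3, t4}; fixed.
Sat(EF (AX (p ∧ r))) = {t0, t3, t4}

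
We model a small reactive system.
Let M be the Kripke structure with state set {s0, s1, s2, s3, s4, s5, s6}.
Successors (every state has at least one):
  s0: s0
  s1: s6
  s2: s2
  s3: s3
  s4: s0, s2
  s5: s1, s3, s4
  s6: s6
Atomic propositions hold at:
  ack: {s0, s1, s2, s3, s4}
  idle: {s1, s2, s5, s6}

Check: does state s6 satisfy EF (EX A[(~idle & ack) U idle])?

Sat(~idle) = {s0, s3, s4}
Sat(~idle & ack) = {s0, s3, s4}
A[(~idle & ack) U idle]: least fixpoint, start Z0 = Sat(idle) = {s1, s2, s5, s6}, add states in Sat(~idle & ack) with every successor in Z. Already a fixed point.
Sat(A[(~idle & ack) U idle]) = {s1, s2, s5, s6}
Sat(EX A[(~idle & ack) U idle]) = {s : some successor in {s1, s2, s5, s6}} = {s1, s2, s4, s5, s6}
EF (EX A[(~idle & ack) U idle]): least fixpoint, start Z0 = {s1, s2, s4, s5, s6}, add states with some successor in Z. Already a fixed point.
Sat(EF (EX A[(~idle & ack) U idle])) = {s1, s2, s4, s5, s6}
s6 ∈ Sat(EF (EX A[(~idle & ack) U idle])) = {s1, s2, s4, s5, s6}, so the formula holds at s6.

Yes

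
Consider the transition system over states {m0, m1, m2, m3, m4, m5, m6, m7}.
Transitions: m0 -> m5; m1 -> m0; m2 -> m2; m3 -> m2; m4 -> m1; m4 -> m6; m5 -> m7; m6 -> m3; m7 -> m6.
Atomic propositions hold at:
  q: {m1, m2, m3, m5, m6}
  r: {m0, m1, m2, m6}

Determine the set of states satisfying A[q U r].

{m0, m1, m2, m3, m6}

A[q U r]: least fixpoint, start Z0 = Sat(r) = {m0, m1, m2, m6}, add states in Sat(q) with every successor in Z. Z1 = {m0, m1, m2, m3, m6}; fixed.
Sat(A[q U r]) = {m0, m1, m2, m3, m6}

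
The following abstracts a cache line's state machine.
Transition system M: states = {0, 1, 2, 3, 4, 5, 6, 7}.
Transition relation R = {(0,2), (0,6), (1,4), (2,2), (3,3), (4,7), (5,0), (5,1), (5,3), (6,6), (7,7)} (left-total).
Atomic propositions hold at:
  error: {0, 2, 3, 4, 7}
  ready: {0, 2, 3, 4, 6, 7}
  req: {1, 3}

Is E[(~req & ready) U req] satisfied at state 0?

No

Sat(~req) = {0, 2, 4, 5, 6, 7}
Sat(~req & ready) = {0, 2, 4, 6, 7}
E[(~req & ready) U req]: least fixpoint, start Z0 = Sat(req) = {1, 3}, add states in Sat(~req & ready) with some successor in Z. Already a fixed point.
Sat(E[(~req & ready) U req]) = {1, 3}
0 ∉ Sat(E[(~req & ready) U req]) = {1, 3}, so the formula does not hold at 0.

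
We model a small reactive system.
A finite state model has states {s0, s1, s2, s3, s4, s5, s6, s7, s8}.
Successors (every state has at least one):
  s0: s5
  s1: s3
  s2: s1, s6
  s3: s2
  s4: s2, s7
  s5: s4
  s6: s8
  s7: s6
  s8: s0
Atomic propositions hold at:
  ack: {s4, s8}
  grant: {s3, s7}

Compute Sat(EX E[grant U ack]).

E[grant U ack]: least fixpoint, start Z0 = Sat(ack) = {s4, s8}, add states in Sat(grant) with some successor in Z. Already a fixed point.
Sat(E[grant U ack]) = {s4, s8}
Sat(EX E[grant U ack]) = {s : some successor in {s4, s8}} = {s5, s6}

{s5, s6}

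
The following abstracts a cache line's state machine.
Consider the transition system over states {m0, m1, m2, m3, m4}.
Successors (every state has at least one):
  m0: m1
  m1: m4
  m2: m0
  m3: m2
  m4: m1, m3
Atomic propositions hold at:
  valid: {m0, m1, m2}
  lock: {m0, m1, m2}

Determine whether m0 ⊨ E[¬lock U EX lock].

Sat(¬lock) = {m3, m4}
Sat(EX lock) = {s : some successor in {m0, m1, m2}} = {m0, m2, m3, m4}
E[¬lock U EX lock]: least fixpoint, start Z0 = Sat(EX lock) = {m0, m2, m3, m4}, add states in Sat(¬lock) with some successor in Z. Already a fixed point.
Sat(E[¬lock U EX lock]) = {m0, m2, m3, m4}
m0 ∈ Sat(E[¬lock U EX lock]) = {m0, m2, m3, m4}, so the formula holds at m0.

Yes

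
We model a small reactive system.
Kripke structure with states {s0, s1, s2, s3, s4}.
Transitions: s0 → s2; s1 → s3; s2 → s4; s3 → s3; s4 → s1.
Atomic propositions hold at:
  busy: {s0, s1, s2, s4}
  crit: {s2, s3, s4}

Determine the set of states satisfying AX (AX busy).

Sat(AX busy) = {s : every successor in {s0, s1, s2, s4}} = {s0, s2, s4}
Sat(AX (AX busy)) = {s : every successor in {s0, s2, s4}} = {s0, s2}

{s0, s2}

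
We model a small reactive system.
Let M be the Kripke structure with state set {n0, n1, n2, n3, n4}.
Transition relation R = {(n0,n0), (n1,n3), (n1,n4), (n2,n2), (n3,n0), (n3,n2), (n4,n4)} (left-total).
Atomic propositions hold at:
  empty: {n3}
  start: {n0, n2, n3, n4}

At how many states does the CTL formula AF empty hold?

AF empty: least fixpoint, start Z0 = {n3}, add states with every successor in Z. Already a fixed point.
Sat(AF empty) = {n3}
|Sat(AF empty)| = |{n3}| = 1.

1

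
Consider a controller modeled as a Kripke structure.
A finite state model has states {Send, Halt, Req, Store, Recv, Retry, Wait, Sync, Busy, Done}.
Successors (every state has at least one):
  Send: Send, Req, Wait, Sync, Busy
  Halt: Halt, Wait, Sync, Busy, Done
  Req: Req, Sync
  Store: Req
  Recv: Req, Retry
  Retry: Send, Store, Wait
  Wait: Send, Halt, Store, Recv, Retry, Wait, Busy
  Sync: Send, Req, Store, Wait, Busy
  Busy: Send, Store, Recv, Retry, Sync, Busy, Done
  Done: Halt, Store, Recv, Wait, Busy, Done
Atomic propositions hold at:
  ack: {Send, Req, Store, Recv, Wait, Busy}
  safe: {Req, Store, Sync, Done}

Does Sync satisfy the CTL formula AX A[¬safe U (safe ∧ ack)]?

No

Sat(¬safe) = {Send, Halt, Recv, Retry, Wait, Busy}
Sat(safe ∧ ack) = {Req, Store}
A[¬safe U (safe ∧ ack)]: least fixpoint, start Z0 = Sat((safe ∧ ack)) = {Req, Store}, add states in Sat(¬safe) with every successor in Z. Already a fixed point.
Sat(A[¬safe U (safe ∧ ack)]) = {Req, Store}
Sat(AX A[¬safe U (safe ∧ ack)]) = {s : every successor in {Req, Store}} = {Store}
Sync ∉ Sat(AX A[¬safe U (safe ∧ ack)]) = {Store}, so the formula does not hold at Sync.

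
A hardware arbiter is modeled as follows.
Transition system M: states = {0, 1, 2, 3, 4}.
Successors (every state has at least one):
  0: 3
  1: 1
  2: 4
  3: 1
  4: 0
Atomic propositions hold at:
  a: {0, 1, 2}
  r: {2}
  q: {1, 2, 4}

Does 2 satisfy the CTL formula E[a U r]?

E[a U r]: least fixpoint, start Z0 = Sat(r) = {2}, add states in Sat(a) with some successor in Z. Already a fixed point.
Sat(E[a U r]) = {2}
2 ∈ Sat(E[a U r]) = {2}, so the formula holds at 2.

Yes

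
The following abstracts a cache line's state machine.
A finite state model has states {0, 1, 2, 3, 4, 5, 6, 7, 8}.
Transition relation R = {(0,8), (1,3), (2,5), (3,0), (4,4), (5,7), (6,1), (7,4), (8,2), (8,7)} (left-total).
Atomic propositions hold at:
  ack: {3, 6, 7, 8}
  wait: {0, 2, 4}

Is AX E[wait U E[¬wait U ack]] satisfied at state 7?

Sat(¬wait) = {1, 3, 5, 6, 7, 8}
E[¬wait U ack]: least fixpoint, start Z0 = Sat(ack) = {3, 6, 7, 8}, add states in Sat(¬wait) with some successor in Z. Z1 = {1, 3, 5, 6, 7, 8}; fixed.
Sat(E[¬wait U ack]) = {1, 3, 5, 6, 7, 8}
E[wait U E[¬wait U ack]]: least fixpoint, start Z0 = Sat(E[¬wait U ack]) = {1, 3, 5, 6, 7, 8}, add states in Sat(wait) with some successor in Z. Z1 = {0, 1, 2, 3, 5, 6, 7, 8}; fixed.
Sat(E[wait U E[¬wait U ack]]) = {0, 1, 2, 3, 5, 6, 7, 8}
Sat(AX E[wait U E[¬wait U ack]]) = {s : every successor in {0, 1, 2, 3, 5, 6, 7, 8}} = {0, 1, 2, 3, 5, 6, 8}
7 ∉ Sat(AX E[wait U E[¬wait U ack]]) = {0, 1, 2, 3, 5, 6, 8}, so the formula does not hold at 7.

No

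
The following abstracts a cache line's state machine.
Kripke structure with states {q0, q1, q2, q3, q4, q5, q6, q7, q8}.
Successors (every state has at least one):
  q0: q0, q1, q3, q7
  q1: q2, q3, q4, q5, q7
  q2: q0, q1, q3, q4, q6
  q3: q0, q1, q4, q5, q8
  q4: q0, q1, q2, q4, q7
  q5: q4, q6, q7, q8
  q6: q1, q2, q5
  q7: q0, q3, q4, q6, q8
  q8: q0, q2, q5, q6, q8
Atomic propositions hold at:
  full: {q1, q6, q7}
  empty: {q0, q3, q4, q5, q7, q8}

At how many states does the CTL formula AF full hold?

3

AF full: least fixpoint, start Z0 = {q1, q6, q7}, add states with every successor in Z. Already a fixed point.
Sat(AF full) = {q1, q6, q7}
|Sat(AF full)| = |{q1, q6, q7}| = 3.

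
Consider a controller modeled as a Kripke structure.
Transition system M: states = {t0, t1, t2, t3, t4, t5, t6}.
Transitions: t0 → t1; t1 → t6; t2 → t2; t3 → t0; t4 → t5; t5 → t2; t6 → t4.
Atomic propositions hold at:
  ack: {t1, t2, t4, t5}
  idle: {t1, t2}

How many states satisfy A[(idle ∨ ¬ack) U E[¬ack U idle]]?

Sat(¬ack) = {t0, t3, t6}
Sat(idle ∨ ¬ack) = {t0, t1, t2, t3, t6}
E[¬ack U idle]: least fixpoint, start Z0 = Sat(idle) = {t1, t2}, add states in Sat(¬ack) with some successor in Z. Z1 = {t0, t1, t2}; Z2 = {t0, t1, t2, t3}; fixed.
Sat(E[¬ack U idle]) = {t0, t1, t2, t3}
A[(idle ∨ ¬ack) U E[¬ack U idle]]: least fixpoint, start Z0 = Sat(E[¬ack U idle]) = {t0, t1, t2, t3}, add states in Sat(idle ∨ ¬ack) with every successor in Z. Already a fixed point.
Sat(A[(idle ∨ ¬ack) U E[¬ack U idle]]) = {t0, t1, t2, t3}
|Sat(A[(idle ∨ ¬ack) U E[¬ack U idle]])| = |{t0, t1, t2, t3}| = 4.

4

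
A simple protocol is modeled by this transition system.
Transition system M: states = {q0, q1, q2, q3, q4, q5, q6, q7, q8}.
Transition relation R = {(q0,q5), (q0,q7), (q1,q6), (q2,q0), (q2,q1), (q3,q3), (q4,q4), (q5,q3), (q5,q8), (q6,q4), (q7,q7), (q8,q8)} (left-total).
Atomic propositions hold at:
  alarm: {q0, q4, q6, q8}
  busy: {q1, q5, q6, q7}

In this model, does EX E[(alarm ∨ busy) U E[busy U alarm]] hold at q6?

Sat(alarm ∨ busy) = {q0, q1, q4, q5, q6, q7, q8}
E[busy U alarm]: least fixpoint, start Z0 = Sat(alarm) = {q0, q4, q6, q8}, add states in Sat(busy) with some successor in Z. Z1 = {q0, q1, q4, q5, q6, q8}; fixed.
Sat(E[busy U alarm]) = {q0, q1, q4, q5, q6, q8}
E[(alarm ∨ busy) U E[busy U alarm]]: least fixpoint, start Z0 = Sat(E[busy U alarm]) = {q0, q1, q4, q5, q6, q8}, add states in Sat(alarm ∨ busy) with some successor in Z. Already a fixed point.
Sat(E[(alarm ∨ busy) U E[busy U alarm]]) = {q0, q1, q4, q5, q6, q8}
Sat(EX E[(alarm ∨ busy) U E[busy U alarm]]) = {s : some successor in {q0, q1, q4, q5, q6, q8}} = {q0, q1, q2, q4, q5, q6, q8}
q6 ∈ Sat(EX E[(alarm ∨ busy) U E[busy U alarm]]) = {q0, q1, q2, q4, q5, q6, q8}, so the formula holds at q6.

Yes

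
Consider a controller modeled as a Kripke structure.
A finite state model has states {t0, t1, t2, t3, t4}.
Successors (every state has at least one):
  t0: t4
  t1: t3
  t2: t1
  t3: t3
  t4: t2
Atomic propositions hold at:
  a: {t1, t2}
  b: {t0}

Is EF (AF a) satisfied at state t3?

AF a: least fixpoint, start Z0 = {t1, t2}, add states with every successor in Z. Z1 = {t1, t2, t4}; Z2 = {t0, t1, t2, t4}; fixed.
Sat(AF a) = {t0, t1, t2, t4}
EF (AF a): least fixpoint, start Z0 = {t0, t1, t2, t4}, add states with some successor in Z. Already a fixed point.
Sat(EF (AF a)) = {t0, t1, t2, t4}
t3 ∉ Sat(EF (AF a)) = {t0, t1, t2, t4}, so the formula does not hold at t3.

No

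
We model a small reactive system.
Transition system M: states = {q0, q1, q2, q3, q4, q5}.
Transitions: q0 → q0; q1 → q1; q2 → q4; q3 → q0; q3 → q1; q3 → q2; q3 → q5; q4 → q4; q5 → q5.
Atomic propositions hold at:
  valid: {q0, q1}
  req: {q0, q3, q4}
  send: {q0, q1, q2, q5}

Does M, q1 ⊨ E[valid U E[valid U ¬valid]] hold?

No

Sat(¬valid) = {q2, q3, q4, q5}
E[valid U ¬valid]: least fixpoint, start Z0 = Sat(¬valid) = {q2, q3, q4, q5}, add states in Sat(valid) with some successor in Z. Already a fixed point.
Sat(E[valid U ¬valid]) = {q2, q3, q4, q5}
E[valid U E[valid U ¬valid]]: least fixpoint, start Z0 = Sat(E[valid U ¬valid]) = {q2, q3, q4, q5}, add states in Sat(valid) with some successor in Z. Already a fixed point.
Sat(E[valid U E[valid U ¬valid]]) = {q2, q3, q4, q5}
q1 ∉ Sat(E[valid U E[valid U ¬valid]]) = {q2, q3, q4, q5}, so the formula does not hold at q1.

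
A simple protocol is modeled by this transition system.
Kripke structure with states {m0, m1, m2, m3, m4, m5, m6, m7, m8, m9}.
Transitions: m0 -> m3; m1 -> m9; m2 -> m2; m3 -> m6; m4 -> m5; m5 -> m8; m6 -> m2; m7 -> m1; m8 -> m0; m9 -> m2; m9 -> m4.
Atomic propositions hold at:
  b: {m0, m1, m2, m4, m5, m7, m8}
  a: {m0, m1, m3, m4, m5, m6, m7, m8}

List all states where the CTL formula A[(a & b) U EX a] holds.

{m0, m1, m3, m4, m5, m7, m8, m9}

Sat(a & b) = {m0, m1, m4, m5, m7, m8}
Sat(EX a) = {s : some successor in {m0, m1, m3, m4, m5, m6, m7, m8}} = {m0, m3, m4, m5, m7, m8, m9}
A[(a & b) U EX a]: least fixpoint, start Z0 = Sat(EX a) = {m0, m3, m4, m5, m7, m8, m9}, add states in Sat(a & b) with every successor in Z. Z1 = {m0, m1, m3, m4, m5, m7, m8, m9}; fixed.
Sat(A[(a & b) U EX a]) = {m0, m1, m3, m4, m5, m7, m8, m9}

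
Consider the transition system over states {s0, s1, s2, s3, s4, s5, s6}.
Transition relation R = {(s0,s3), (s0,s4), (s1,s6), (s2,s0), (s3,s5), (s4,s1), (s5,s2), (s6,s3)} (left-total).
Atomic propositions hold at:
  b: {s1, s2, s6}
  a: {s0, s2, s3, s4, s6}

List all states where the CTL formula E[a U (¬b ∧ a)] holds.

{s0, s2, s3, s4, s6}

Sat(¬b) = {s0, s3, s4, s5}
Sat(¬b ∧ a) = {s0, s3, s4}
E[a U (¬b ∧ a)]: least fixpoint, start Z0 = Sat((¬b ∧ a)) = {s0, s3, s4}, add states in Sat(a) with some successor in Z. Z1 = {s0, s2, s3, s4, s6}; fixed.
Sat(E[a U (¬b ∧ a)]) = {s0, s2, s3, s4, s6}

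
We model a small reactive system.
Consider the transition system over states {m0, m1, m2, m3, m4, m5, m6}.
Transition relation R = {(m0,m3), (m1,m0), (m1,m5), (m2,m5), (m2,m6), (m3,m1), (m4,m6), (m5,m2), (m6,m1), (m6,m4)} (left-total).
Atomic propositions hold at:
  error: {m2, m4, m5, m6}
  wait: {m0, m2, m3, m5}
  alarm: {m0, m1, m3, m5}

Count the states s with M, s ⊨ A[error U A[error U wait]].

4

A[error U wait]: least fixpoint, start Z0 = Sat(wait) = {m0, m2, m3, m5}, add states in Sat(error) with every successor in Z. Already a fixed point.
Sat(A[error U wait]) = {m0, m2, m3, m5}
A[error U A[error U wait]]: least fixpoint, start Z0 = Sat(A[error U wait]) = {m0, m2, m3, m5}, add states in Sat(error) with every successor in Z. Already a fixed point.
Sat(A[error U A[error U wait]]) = {m0, m2, m3, m5}
|Sat(A[error U A[error U wait]])| = |{m0, m2, m3, m5}| = 4.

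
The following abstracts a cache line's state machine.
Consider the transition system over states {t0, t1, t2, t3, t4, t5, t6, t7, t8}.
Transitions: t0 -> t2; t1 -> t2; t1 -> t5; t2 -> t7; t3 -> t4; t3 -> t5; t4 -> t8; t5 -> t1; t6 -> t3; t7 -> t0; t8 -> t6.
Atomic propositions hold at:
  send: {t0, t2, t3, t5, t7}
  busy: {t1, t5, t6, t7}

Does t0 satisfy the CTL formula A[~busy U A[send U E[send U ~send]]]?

Sat(~busy) = {t0, t2, t3, t4, t8}
Sat(~send) = {t1, t4, t6, t8}
E[send U ~send]: least fixpoint, start Z0 = Sat(~send) = {t1, t4, t6, t8}, add states in Sat(send) with some successor in Z. Z1 = {t1, t3, t4, t5, t6, t8}; fixed.
Sat(E[send U ~send]) = {t1, t3, t4, t5, t6, t8}
A[send U E[send U ~send]]: least fixpoint, start Z0 = Sat(E[send U ~send]) = {t1, t3, t4, t5, t6, t8}, add states in Sat(send) with every successor in Z. Already a fixed point.
Sat(A[send U E[send U ~send]]) = {t1, t3, t4, t5, t6, t8}
A[~busy U A[send U E[send U ~send]]]: least fixpoint, start Z0 = Sat(A[send U E[send U ~send]]) = {t1, t3, t4, t5, t6, t8}, add states in Sat(~busy) with every successor in Z. Already a fixed point.
Sat(A[~busy U A[send U E[send U ~send]]]) = {t1, t3, t4, t5, t6, t8}
t0 ∉ Sat(A[~busy U A[send U E[send U ~send]]]) = {t1, t3, t4, t5, t6, t8}, so the formula does not hold at t0.

No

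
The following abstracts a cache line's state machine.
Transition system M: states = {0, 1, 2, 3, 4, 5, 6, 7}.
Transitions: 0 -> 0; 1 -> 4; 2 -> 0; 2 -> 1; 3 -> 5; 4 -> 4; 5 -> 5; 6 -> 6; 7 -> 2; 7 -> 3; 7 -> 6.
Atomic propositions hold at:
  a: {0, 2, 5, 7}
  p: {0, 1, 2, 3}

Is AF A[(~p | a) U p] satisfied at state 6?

No

Sat(~p) = {4, 5, 6, 7}
Sat(~p | a) = {0, 2, 4, 5, 6, 7}
A[(~p | a) U p]: least fixpoint, start Z0 = Sat(p) = {0, 1, 2, 3}, add states in Sat(~p | a) with every successor in Z. Already a fixed point.
Sat(A[(~p | a) U p]) = {0, 1, 2, 3}
AF A[(~p | a) U p]: least fixpoint, start Z0 = {0, 1, 2, 3}, add states with every successor in Z. Already a fixed point.
Sat(AF A[(~p | a) U p]) = {0, 1, 2, 3}
6 ∉ Sat(AF A[(~p | a) U p]) = {0, 1, 2, 3}, so the formula does not hold at 6.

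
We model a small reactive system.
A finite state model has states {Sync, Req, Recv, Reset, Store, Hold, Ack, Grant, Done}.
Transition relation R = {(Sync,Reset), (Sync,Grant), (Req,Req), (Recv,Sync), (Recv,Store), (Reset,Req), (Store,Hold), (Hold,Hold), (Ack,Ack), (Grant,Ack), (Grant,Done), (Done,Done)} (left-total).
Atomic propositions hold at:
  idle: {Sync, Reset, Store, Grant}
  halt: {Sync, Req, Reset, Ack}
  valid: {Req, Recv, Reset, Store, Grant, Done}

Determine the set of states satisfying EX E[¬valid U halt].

Sat(¬valid) = {Sync, Hold, Ack}
E[¬valid U halt]: least fixpoint, start Z0 = Sat(halt) = {Sync, Req, Reset, Ack}, add states in Sat(¬valid) with some successor in Z. Already a fixed point.
Sat(E[¬valid U halt]) = {Sync, Req, Reset, Ack}
Sat(EX E[¬valid U halt]) = {s : some successor in {Sync, Req, Reset, Ack}} = {Sync, Req, Recv, Reset, Ack, Grant}

{Sync, Req, Recv, Reset, Ack, Grant}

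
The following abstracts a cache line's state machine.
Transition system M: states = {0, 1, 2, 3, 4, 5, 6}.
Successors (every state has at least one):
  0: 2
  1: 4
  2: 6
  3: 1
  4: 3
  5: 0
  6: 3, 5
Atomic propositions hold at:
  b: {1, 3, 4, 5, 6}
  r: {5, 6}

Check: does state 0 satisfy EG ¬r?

No

Sat(¬r) = {0, 1, 2, 3, 4}
EG ¬r: greatest fixpoint, start Z0 = {0, 1, 2, 3, 4}, keep only states in Sat with some successor in Z. Z1 = {0, 1, 3, 4}; Z2 = {1, 3, 4}; fixed.
Sat(EG ¬r) = {1, 3, 4}
0 ∉ Sat(EG ¬r) = {1, 3, 4}, so the formula does not hold at 0.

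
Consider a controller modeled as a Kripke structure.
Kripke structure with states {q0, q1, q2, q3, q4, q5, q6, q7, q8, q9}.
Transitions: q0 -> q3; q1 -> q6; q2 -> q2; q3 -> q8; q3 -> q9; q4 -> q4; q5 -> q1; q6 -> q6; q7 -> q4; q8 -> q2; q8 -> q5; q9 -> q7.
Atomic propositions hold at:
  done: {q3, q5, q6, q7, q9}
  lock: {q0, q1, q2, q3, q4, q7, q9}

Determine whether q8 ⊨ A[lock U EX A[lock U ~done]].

Yes

Sat(~done) = {q0, q1, q2, q4, q8}
A[lock U ~done]: least fixpoint, start Z0 = Sat(~done) = {q0, q1, q2, q4, q8}, add states in Sat(lock) with every successor in Z. Z1 = {q0, q1, q2, q4, q7, q8}; Z2 = {q0, q1, q2, q4, q7, q8, q9}; Z3 = {q0, q1, q2, q3, q4, q7, q8, q9}; fixed.
Sat(A[lock U ~done]) = {q0, q1, q2, q3, q4, q7, q8, q9}
Sat(EX A[lock U ~done]) = {s : some successor in {q0, q1, q2, q3, q4, q7, q8, q9}} = {q0, q2, q3, q4, q5, q7, q8, q9}
A[lock U EX A[lock U ~done]]: least fixpoint, start Z0 = Sat(EX A[lock U ~done]) = {q0, q2, q3, q4, q5, q7, q8, q9}, add states in Sat(lock) with every successor in Z. Already a fixed point.
Sat(A[lock U EX A[lock U ~done]]) = {q0, q2, q3, q4, q5, q7, q8, q9}
q8 ∈ Sat(A[lock U EX A[lock U ~done]]) = {q0, q2, q3, q4, q5, q7, q8, q9}, so the formula holds at q8.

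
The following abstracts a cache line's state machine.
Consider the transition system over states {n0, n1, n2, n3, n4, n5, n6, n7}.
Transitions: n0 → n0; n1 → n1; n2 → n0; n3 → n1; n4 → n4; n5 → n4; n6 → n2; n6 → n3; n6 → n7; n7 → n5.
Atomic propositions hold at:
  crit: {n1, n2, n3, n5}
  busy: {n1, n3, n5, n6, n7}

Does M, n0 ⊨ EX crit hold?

Sat(EX crit) = {s : some successor in {n1, n2, n3, n5}} = {n1, n3, n6, n7}
n0 ∉ Sat(EX crit) = {n1, n3, n6, n7}, so the formula does not hold at n0.

No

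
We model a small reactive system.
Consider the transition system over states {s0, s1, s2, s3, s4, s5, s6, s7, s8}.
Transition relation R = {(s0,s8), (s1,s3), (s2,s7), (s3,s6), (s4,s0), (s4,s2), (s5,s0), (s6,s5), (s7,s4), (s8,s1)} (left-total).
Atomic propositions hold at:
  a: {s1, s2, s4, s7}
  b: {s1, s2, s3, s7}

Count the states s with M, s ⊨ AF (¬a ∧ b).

Sat(¬a) = {s0, s3, s5, s6, s8}
Sat(¬a ∧ b) = {s3}
AF (¬a ∧ b): least fixpoint, start Z0 = {s3}, add states with every successor in Z. Z1 = {s1, s3}; Z2 = {s1, s3, s8}; Z3 = {s0, s1, s3, s8}; Z4 = {s0, s1, s3, s5, s8}; Z5 = {s0, s1, s3, s5, s6, s8}; fixed.
Sat(AF (¬a ∧ b)) = {s0, s1, s3, s5, s6, s8}
|Sat(AF (¬a ∧ b))| = |{s0, s1, s3, s5, s6, s8}| = 6.

6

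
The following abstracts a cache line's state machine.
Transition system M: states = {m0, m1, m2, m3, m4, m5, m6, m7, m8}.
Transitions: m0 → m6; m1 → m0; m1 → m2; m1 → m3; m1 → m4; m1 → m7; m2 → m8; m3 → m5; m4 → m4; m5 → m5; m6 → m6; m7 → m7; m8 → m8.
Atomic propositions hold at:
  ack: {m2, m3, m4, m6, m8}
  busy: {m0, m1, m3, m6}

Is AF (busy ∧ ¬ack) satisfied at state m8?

Sat(¬ack) = {m0, m1, m5, m7}
Sat(busy ∧ ¬ack) = {m0, m1}
AF (busy ∧ ¬ack): least fixpoint, start Z0 = {m0, m1}, add states with every successor in Z. Already a fixed point.
Sat(AF (busy ∧ ¬ack)) = {m0, m1}
m8 ∉ Sat(AF (busy ∧ ¬ack)) = {m0, m1}, so the formula does not hold at m8.

No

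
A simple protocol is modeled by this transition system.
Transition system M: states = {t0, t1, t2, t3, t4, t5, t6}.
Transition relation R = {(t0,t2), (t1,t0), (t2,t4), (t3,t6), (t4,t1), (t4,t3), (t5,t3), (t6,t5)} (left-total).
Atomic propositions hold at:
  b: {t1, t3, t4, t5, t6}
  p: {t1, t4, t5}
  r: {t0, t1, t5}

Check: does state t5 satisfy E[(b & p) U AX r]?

No

Sat(b & p) = {t1, t4, t5}
Sat(AX r) = {s : every successor in {t0, t1, t5}} = {t1, t6}
E[(b & p) U AX r]: least fixpoint, start Z0 = Sat(AX r) = {t1, t6}, add states in Sat(b & p) with some successor in Z. Z1 = {t1, t4, t6}; fixed.
Sat(E[(b & p) U AX r]) = {t1, t4, t6}
t5 ∉ Sat(E[(b & p) U AX r]) = {t1, t4, t6}, so the formula does not hold at t5.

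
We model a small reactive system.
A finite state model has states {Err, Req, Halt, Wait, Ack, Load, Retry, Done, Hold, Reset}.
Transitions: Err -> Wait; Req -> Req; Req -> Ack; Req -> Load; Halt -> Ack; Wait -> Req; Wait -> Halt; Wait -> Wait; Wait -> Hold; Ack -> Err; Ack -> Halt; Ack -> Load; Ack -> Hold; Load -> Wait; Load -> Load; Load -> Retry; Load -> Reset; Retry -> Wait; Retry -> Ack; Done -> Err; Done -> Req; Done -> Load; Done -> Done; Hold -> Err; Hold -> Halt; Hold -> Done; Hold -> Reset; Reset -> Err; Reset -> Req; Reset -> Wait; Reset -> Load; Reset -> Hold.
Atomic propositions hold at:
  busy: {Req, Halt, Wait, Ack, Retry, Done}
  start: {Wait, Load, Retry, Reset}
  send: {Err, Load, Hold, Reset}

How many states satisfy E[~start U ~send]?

Sat(~start) = {Err, Req, Halt, Ack, Done, Hold}
Sat(~send) = {Req, Halt, Wait, Ack, Retry, Done}
E[~start U ~send]: least fixpoint, start Z0 = Sat(~send) = {Req, Halt, Wait, Ack, Retry, Done}, add states in Sat(~start) with some successor in Z. Z1 = {Err, Req, Halt, Wait, Ack, Retry, Done, Hold}; fixed.
Sat(E[~start U ~send]) = {Err, Req, Halt, Wait, Ack, Retry, Done, Hold}
|Sat(E[~start U ~send])| = |{Err, Req, Halt, Wait, Ack, Retry, Done, Hold}| = 8.

8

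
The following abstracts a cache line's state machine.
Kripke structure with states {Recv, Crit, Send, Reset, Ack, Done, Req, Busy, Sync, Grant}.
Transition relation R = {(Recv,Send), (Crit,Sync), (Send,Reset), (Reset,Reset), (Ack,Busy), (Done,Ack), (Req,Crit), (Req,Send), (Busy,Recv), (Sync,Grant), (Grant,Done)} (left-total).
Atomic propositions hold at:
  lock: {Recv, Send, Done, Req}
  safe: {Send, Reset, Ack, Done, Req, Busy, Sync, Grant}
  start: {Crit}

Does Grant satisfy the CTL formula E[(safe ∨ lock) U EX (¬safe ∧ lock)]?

Yes

Sat(safe ∨ lock) = {Recv, Send, Reset, Ack, Done, Req, Busy, Sync, Grant}
Sat(¬safe) = {Recv, Crit}
Sat(¬safe ∧ lock) = {Recv}
Sat(EX (¬safe ∧ lock)) = {s : some successor in {Recv}} = {Busy}
E[(safe ∨ lock) U EX (¬safe ∧ lock)]: least fixpoint, start Z0 = Sat(EX (¬safe ∧ lock)) = {Busy}, add states in Sat(safe ∨ lock) with some successor in Z. Z1 = {Ack, Busy}; Z2 = {Ack, Done, Busy}; Z3 = {Ack, Done, Busy, Grant}; Z4 = {Ack, Done, Busy, Sync, Grant}; fixed.
Sat(E[(safe ∨ lock) U EX (¬safe ∧ lock)]) = {Ack, Done, Busy, Sync, Grant}
Grant ∈ Sat(E[(safe ∨ lock) U EX (¬safe ∧ lock)]) = {Ack, Done, Busy, Sync, Grant}, so the formula holds at Grant.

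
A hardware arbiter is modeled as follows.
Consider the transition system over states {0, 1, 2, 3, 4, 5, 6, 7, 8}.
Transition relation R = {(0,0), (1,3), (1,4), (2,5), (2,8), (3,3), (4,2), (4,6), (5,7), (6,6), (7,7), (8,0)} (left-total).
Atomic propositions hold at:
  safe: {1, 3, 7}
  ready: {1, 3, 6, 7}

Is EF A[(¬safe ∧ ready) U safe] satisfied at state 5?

Yes

Sat(¬safe) = {0, 2, 4, 5, 6, 8}
Sat(¬safe ∧ ready) = {6}
A[(¬safe ∧ ready) U safe]: least fixpoint, start Z0 = Sat(safe) = {1, 3, 7}, add states in Sat(¬safe ∧ ready) with every successor in Z. Already a fixed point.
Sat(A[(¬safe ∧ ready) U safe]) = {1, 3, 7}
EF A[(¬safe ∧ ready) U safe]: least fixpoint, start Z0 = {1, 3, 7}, add states with some successor in Z. Z1 = {1, 3, 5, 7}; Z2 = {1, 2, 3, 5, 7}; Z3 = {1, 2, 3, 4, 5, 7}; fixed.
Sat(EF A[(¬safe ∧ ready) U safe]) = {1, 2, 3, 4, 5, 7}
5 ∈ Sat(EF A[(¬safe ∧ ready) U safe]) = {1, 2, 3, 4, 5, 7}, so the formula holds at 5.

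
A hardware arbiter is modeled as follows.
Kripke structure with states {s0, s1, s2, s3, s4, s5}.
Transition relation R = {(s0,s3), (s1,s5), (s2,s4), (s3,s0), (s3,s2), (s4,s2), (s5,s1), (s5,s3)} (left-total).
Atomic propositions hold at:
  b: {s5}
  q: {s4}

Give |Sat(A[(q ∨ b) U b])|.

1

Sat(q ∨ b) = {s4, s5}
A[(q ∨ b) U b]: least fixpoint, start Z0 = Sat(b) = {s5}, add states in Sat(q ∨ b) with every successor in Z. Already a fixed point.
Sat(A[(q ∨ b) U b]) = {s5}
|Sat(A[(q ∨ b) U b])| = |{s5}| = 1.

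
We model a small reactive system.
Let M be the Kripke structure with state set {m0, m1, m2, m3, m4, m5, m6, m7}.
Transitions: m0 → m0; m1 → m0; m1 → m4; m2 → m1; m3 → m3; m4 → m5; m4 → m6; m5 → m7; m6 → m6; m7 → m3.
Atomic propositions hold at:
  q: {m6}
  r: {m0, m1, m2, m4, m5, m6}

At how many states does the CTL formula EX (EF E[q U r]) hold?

5

E[q U r]: least fixpoint, start Z0 = Sat(r) = {m0, m1, m2, m4, m5, m6}, add states in Sat(q) with some successor in Z. Already a fixed point.
Sat(E[q U r]) = {m0, m1, m2, m4, m5, m6}
EF E[q U r]: least fixpoint, start Z0 = {m0, m1, m2, m4, m5, m6}, add states with some successor in Z. Already a fixed point.
Sat(EF E[q U r]) = {m0, m1, m2, m4, m5, m6}
Sat(EX (EF E[q U r])) = {s : some successor in {m0, m1, m2, m4, m5, m6}} = {m0, m1, m2, m4, m6}
|Sat(EX (EF E[q U r]))| = |{m0, m1, m2, m4, m6}| = 5.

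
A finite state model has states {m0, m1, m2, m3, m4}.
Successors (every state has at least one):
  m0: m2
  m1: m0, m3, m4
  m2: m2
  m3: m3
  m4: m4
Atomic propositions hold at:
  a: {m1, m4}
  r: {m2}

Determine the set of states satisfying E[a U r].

{m2}

E[a U r]: least fixpoint, start Z0 = Sat(r) = {m2}, add states in Sat(a) with some successor in Z. Already a fixed point.
Sat(E[a U r]) = {m2}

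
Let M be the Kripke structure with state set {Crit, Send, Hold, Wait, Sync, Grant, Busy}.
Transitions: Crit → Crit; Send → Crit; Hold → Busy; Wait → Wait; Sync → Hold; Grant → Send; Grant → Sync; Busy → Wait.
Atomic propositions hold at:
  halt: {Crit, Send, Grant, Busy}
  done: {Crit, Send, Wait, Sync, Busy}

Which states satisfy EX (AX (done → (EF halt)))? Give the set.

{Crit, Send, Sync, Grant}

EF halt: least fixpoint, start Z0 = {Crit, Send, Grant, Busy}, add states with some successor in Z. Z1 = {Crit, Send, Hold, Grant, Busy}; Z2 = {Crit, Send, Hold, Sync, Grant, Busy}; fixed.
Sat(EF halt) = {Crit, Send, Hold, Sync, Grant, Busy}
Sat(done → (EF halt)) = {Crit, Send, Hold, Sync, Grant, Busy}
Sat(AX (done → (EF halt))) = {s : every successor in {Crit, Send, Hold, Sync, Grant, Busy}} = {Crit, Send, Hold, Sync, Grant}
Sat(EX (AX (done → (EF halt)))) = {s : some successor in {Crit, Send, Hold, Sync, Grant}} = {Crit, Send, Sync, Grant}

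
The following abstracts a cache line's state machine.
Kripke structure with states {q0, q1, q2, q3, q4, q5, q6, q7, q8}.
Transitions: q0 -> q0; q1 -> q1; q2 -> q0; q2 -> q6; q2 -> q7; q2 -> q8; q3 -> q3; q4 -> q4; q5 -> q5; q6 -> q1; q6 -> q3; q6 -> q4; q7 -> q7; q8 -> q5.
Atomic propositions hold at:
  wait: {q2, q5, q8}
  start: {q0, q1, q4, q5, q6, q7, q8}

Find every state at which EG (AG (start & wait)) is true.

Sat(start & wait) = {q5, q8}
AG (start & wait): greatest fixpoint, start Z0 = {q5, q8}, keep only states in Sat with every successor in Z. Already a fixed point.
Sat(AG (start & wait)) = {q5, q8}
EG (AG (start & wait)): greatest fixpoint, start Z0 = {q5, q8}, keep only states in Sat with some successor in Z. Already a fixed point.
Sat(EG (AG (start & wait))) = {q5, q8}

{q5, q8}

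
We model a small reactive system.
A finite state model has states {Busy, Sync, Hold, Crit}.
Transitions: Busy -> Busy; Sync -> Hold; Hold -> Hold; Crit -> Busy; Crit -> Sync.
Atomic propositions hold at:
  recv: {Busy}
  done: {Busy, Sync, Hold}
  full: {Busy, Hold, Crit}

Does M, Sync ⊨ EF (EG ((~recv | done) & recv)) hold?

Sat(~recv) = {Sync, Hold, Crit}
Sat(~recv | done) = {Busy, Sync, Hold, Crit}
Sat((~recv | done) & recv) = {Busy}
EG ((~recv | done) & recv): greatest fixpoint, start Z0 = {Busy}, keep only states in Sat with some successor in Z. Already a fixed point.
Sat(EG ((~recv | done) & recv)) = {Busy}
EF (EG ((~recv | done) & recv)): least fixpoint, start Z0 = {Busy}, add states with some successor in Z. Z1 = {Busy, Crit}; fixed.
Sat(EF (EG ((~recv | done) & recv))) = {Busy, Crit}
Sync ∉ Sat(EF (EG ((~recv | done) & recv))) = {Busy, Crit}, so the formula does not hold at Sync.

No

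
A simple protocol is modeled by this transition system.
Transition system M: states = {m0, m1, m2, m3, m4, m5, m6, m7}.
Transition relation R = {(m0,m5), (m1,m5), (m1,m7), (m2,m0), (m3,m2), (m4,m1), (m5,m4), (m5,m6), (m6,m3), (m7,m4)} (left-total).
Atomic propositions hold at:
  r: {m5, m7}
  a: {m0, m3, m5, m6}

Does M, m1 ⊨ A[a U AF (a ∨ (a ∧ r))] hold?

No

Sat(a ∧ r) = {m5}
Sat(a ∨ (a ∧ r)) = {m0, m3, m5, m6}
AF (a ∨ (a ∧ r)): least fixpoint, start Z0 = {m0, m3, m5, m6}, add states with every successor in Z. Z1 = {m0, m2, m3, m5, m6}; fixed.
Sat(AF (a ∨ (a ∧ r))) = {m0, m2, m3, m5, m6}
A[a U AF (a ∨ (a ∧ r))]: least fixpoint, start Z0 = Sat(AF (a ∨ (a ∧ r))) = {m0, m2, m3, m5, m6}, add states in Sat(a) with every successor in Z. Already a fixed point.
Sat(A[a U AF (a ∨ (a ∧ r))]) = {m0, m2, m3, m5, m6}
m1 ∉ Sat(A[a U AF (a ∨ (a ∧ r))]) = {m0, m2, m3, m5, m6}, so the formula does not hold at m1.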